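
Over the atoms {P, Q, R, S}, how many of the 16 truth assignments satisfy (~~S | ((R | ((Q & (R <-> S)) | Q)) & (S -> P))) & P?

7

Initial set: {((~~S | ((R | ((Q & (R <-> S)) | Q)) & (S -> P))) & P)}.
((~~S | ((R | ((Q & (R <-> S)) | Q)) & (S -> P))) & P): α-rule — add (~~S | ((R | ((Q & (R <-> S)) | Q)) & (S -> P))), P.
(~~S | ((R | ((Q & (R <-> S)) | Q)) & (S -> P))): β-rule — branch into ~~S  //  ((R | ((Q & (R <-> S)) | Q)) & (S -> P)).
  branch 1 (add ~~S):
    ~~S: drop double negation, giving S.
    ○ open, literals {P=true, S=true}.
  branch 2 (add ((R | ((Q & (R <-> S)) | Q)) & (S -> P))):
    ((R | ((Q & (R <-> S)) | Q)) & (S -> P)): α-rule — add (R | ((Q & (R <-> S)) | Q)), (S -> P).
    (R | ((Q & (R <-> S)) | Q)): β-rule — branch into R  //  ((Q & (R <-> S)) | Q).
      branch 2.1 (add R):
        (S -> P): β-rule — branch into ~S  //  P.
          branch 2.1.1 (add ~S):
            ○ open, literals {P=true, R=true, S=false}.
          branch 2.1.2 (add P):
            ○ open, literals {P=true, R=true}.
      branch 2.2 (add ((Q & (R <-> S)) | Q)):
        (S -> P): β-rule — branch into ~S  //  P.
          branch 2.2.1 (add ~S):
            ((Q & (R <-> S)) | Q): β-rule — branch into (Q & (R <-> S))  //  Q.
              branch 2.2.1.1 (add (Q & (R <-> S))):
                (Q & (R <-> S)): α-rule — add Q, (R <-> S).
                (R <-> S): β-rule — branch into R, S  //  ~R, ~S.
                  branch 2.2.1.1.1 (add R, S):
                    × closes — contains both S and ~S.
                  branch 2.2.1.1.2 (add ~R, ~S):
                    ○ open, literals {P=true, Q=true, R=false, S=false}.
              branch 2.2.1.2 (add Q):
                ○ open, literals {P=true, Q=true, S=false}.
          branch 2.2.2 (add P):
            ((Q & (R <-> S)) | Q): β-rule — branch into (Q & (R <-> S))  //  Q.
              branch 2.2.2.1 (add (Q & (R <-> S))):
                (Q & (R <-> S)): α-rule — add Q, (R <-> S).
                (R <-> S): β-rule — branch into R, S  //  ~R, ~S.
                  branch 2.2.2.1.1 (add R, S):
                    ○ open, literals {P=true, Q=true, R=true, S=true}.
                  branch 2.2.2.1.2 (add ~R, ~S):
                    ○ open, literals {P=true, Q=true, R=false, S=false}.
              branch 2.2.2.2 (add Q):
                ○ open, literals {P=true, Q=true}.
1 branch closed, 8 open.
Each open branch fixes some atoms; the unmentioned ones are free. Counting distinct full assignments: branch {P=true, S=true} (Q, R) contributes 4 new; branch {P=true, R=true, S=false} (Q) contributes 2 new; branch {P=true, R=true} (Q, S) contributes 0 new; branch {P=true, Q=true, R=false, S=false} (none free) contributes 1 new; branch {P=true, Q=true, S=false} (R) contributes 0 new; branch {P=true, Q=true, R=true, S=true} (none free) contributes 0 new; branch {P=true, Q=true, R=false, S=false} (none free) contributes 0 new; branch {P=true, Q=true} (R, S) contributes 0 new. Total: 7.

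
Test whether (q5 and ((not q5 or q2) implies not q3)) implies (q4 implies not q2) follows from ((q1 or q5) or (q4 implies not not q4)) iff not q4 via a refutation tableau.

Yes

Initial set: {(((q1 or q5) or (q4 implies not not q4)) iff not q4); not ((q5 and ((not q5 or q2) implies not q3)) implies (q4 implies not q2))}.
not ((q5 and ((not q5 or q2) implies not q3)) implies (q4 implies not q2)): α-rule — add (q5 and ((not q5 or q2) implies not q3)), not (q4 implies not q2).
(q5 and ((not q5 or q2) implies not q3)): α-rule — add q5, ((not q5 or q2) implies not q3).
not (q4 implies not q2): α-rule — add q4, not not q2.
(((q1 or q5) or (q4 implies not not q4)) iff not q4): β-rule — branch into ((q1 or q5) or (q4 implies not not q4)), not q4  //  not ((q1 or q5) or (q4 implies not not q4)), not not q4.
  branch 1 (add ((q1 or q5) or (q4 implies not not q4)), not q4):
    × closes — contains both q4 and not q4.
  branch 2 (add not ((q1 or q5) or (q4 implies not not q4)), not not q4):
    not ((q1 or q5) or (q4 implies not not q4)): α-rule — add not (q1 or q5), not (q4 implies not not q4).
    not (q1 or q5): α-rule — add not q1, not q5.
    × closes — contains both q5 and not q5.
All 2 branches close.
Every branch closed, so the premises entail the conclusion.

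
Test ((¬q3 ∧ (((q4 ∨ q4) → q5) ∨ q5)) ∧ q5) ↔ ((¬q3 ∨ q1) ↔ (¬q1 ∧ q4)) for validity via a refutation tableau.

Not valid

Assume the negation and expand:
Initial set: {¬(((¬q3 ∧ (((q4 ∨ q4) → q5) ∨ q5)) ∧ q5) ↔ ((¬q3 ∨ q1) ↔ (¬q1 ∧ q4)))}.
¬(((¬q3 ∧ (((q4 ∨ q4) → q5) ∨ q5)) ∧ q5) ↔ ((¬q3 ∨ q1) ↔ (¬q1 ∧ q4))): β-rule — branch into ((¬q3 ∧ (((q4 ∨ q4) → q5) ∨ q5)) ∧ q5), ¬((¬q3 ∨ q1) ↔ (¬q1 ∧ q4))  //  ¬((¬q3 ∧ (((q4 ∨ q4) → q5) ∨ q5)) ∧ q5), ((¬q3 ∨ q1) ↔ (¬q1 ∧ q4)).
  branch 1 (add ((¬q3 ∧ (((q4 ∨ q4) → q5) ∨ q5)) ∧ q5), ¬((¬q3 ∨ q1) ↔ (¬q1 ∧ q4))):
    ((¬q3 ∧ (((q4 ∨ q4) → q5) ∨ q5)) ∧ q5): α-rule — add (¬q3 ∧ (((q4 ∨ q4) → q5) ∨ q5)), q5.
    (¬q3 ∧ (((q4 ∨ q4) → q5) ∨ q5)): α-rule — add ¬q3, (((q4 ∨ q4) → q5) ∨ q5).
    ¬((¬q3 ∨ q1) ↔ (¬q1 ∧ q4)): β-rule — branch into (¬q3 ∨ q1), ¬(¬q1 ∧ q4)  //  ¬(¬q3 ∨ q1), (¬q1 ∧ q4).
      branch 1.1 (add (¬q3 ∨ q1), ¬(¬q1 ∧ q4)):
        (((q4 ∨ q4) → q5) ∨ q5): β-rule — branch into ((q4 ∨ q4) → q5)  //  q5.
          branch 1.1.1 (add ((q4 ∨ q4) → q5)):
            (¬q3 ∨ q1): β-rule — branch into ¬q3  //  q1.
              branch 1.1.1.1 (add ¬q3):
                ¬(¬q1 ∧ q4): β-rule — branch into ¬¬q1  //  ¬q4.
                  branch 1.1.1.1.1 (add ¬¬q1):
                    ((q4 ∨ q4) → q5): β-rule — branch into ¬(q4 ∨ q4)  //  q5.
                      branch 1.1.1.1.1.1 (add ¬(q4 ∨ q4)):
                        ¬(q4 ∨ q4): α-rule — add ¬q4, ¬q4.
                        ○ open, literals {q1=true, q3=false, q4=false, q5=true}.
                      branch 1.1.1.1.1.2 (add q5):
                        ○ open, literals {q1=true, q3=false, q5=true}.
                  branch 1.1.1.1.2 (add ¬q4):
                    ((q4 ∨ q4) → q5): β-rule — branch into ¬(q4 ∨ q4)  //  q5.
                      branch 1.1.1.1.2.1 (add ¬(q4 ∨ q4)):
                        ¬(q4 ∨ q4): α-rule — add ¬q4, ¬q4.
                        ○ open, literals {q3=false, q4=false, q5=true}.
                      branch 1.1.1.1.2.2 (add q5):
                        ○ open, literals {q3=false, q4=false, q5=true}.
              branch 1.1.1.2 (add q1):
                ¬(¬q1 ∧ q4): β-rule — branch into ¬¬q1  //  ¬q4.
                  branch 1.1.1.2.1 (add ¬¬q1):
                    ((q4 ∨ q4) → q5): β-rule — branch into ¬(q4 ∨ q4)  //  q5.
                      branch 1.1.1.2.1.1 (add ¬(q4 ∨ q4)):
                        ¬(q4 ∨ q4): α-rule — add ¬q4, ¬q4.
                        ○ open, literals {q1=true, q3=false, q4=false, q5=true}.
                      branch 1.1.1.2.1.2 (add q5):
                        ○ open, literals {q1=true, q3=false, q5=true}.
                  branch 1.1.1.2.2 (add ¬q4):
                    ((q4 ∨ q4) → q5): β-rule — branch into ¬(q4 ∨ q4)  //  q5.
                      branch 1.1.1.2.2.1 (add ¬(q4 ∨ q4)):
                        ¬(q4 ∨ q4): α-rule — add ¬q4, ¬q4.
                        ○ open, literals {q1=true, q3=false, q4=false, q5=true}.
                      branch 1.1.1.2.2.2 (add q5):
                        ○ open, literals {q1=true, q3=false, q4=false, q5=true}.
          branch 1.1.2 (add q5):
            (¬q3 ∨ q1): β-rule — branch into ¬q3  //  q1.
              branch 1.1.2.1 (add ¬q3):
                ¬(¬q1 ∧ q4): β-rule — branch into ¬¬q1  //  ¬q4.
                  branch 1.1.2.1.1 (add ¬¬q1):
                    ○ open, literals {q1=true, q3=false, q5=true}.
                  branch 1.1.2.1.2 (add ¬q4):
                    ○ open, literals {q3=false, q4=false, q5=true}.
              branch 1.1.2.2 (add q1):
                ¬(¬q1 ∧ q4): β-rule — branch into ¬¬q1  //  ¬q4.
                  branch 1.1.2.2.1 (add ¬¬q1):
                    ○ open, literals {q1=true, q3=false, q5=true}.
                  branch 1.1.2.2.2 (add ¬q4):
                    ○ open, literals {q1=true, q3=false, q4=false, q5=true}.
      branch 1.2 (add ¬(¬q3 ∨ q1), (¬q1 ∧ q4)):
        ¬(¬q3 ∨ q1): α-rule — add ¬¬q3, ¬q1.
        × closes — contains both q3 and ¬q3.
  branch 2 (add ¬((¬q3 ∧ (((q4 ∨ q4) → q5) ∨ q5)) ∧ q5), ((¬q3 ∨ q1) ↔ (¬q1 ∧ q4))):
    ¬((¬q3 ∧ (((q4 ∨ q4) → q5) ∨ q5)) ∧ q5): β-rule — branch into ¬(¬q3 ∧ (((q4 ∨ q4) → q5) ∨ q5))  //  ¬q5.
      branch 2.1 (add ¬(¬q3 ∧ (((q4 ∨ q4) → q5) ∨ q5))):
        ((¬q3 ∨ q1) ↔ (¬q1 ∧ q4)): β-rule — branch into (¬q3 ∨ q1), (¬q1 ∧ q4)  //  ¬(¬q3 ∨ q1), ¬(¬q1 ∧ q4).
          branch 2.1.1 (add (¬q3 ∨ q1), (¬q1 ∧ q4)):
            (¬q1 ∧ q4): α-rule — add ¬q1, q4.
            ¬(¬q3 ∧ (((q4 ∨ q4) → q5) ∨ q5)): β-rule — branch into ¬¬q3  //  ¬(((q4 ∨ q4) → q5) ∨ q5).
              branch 2.1.1.1 (add ¬¬q3):
                (¬q3 ∨ q1): β-rule — branch into ¬q3  //  q1.
                  branch 2.1.1.1.1 (add ¬q3):
                    × closes — contains both q3 and ¬q3.
                  branch 2.1.1.1.2 (add q1):
                    × closes — contains both q1 and ¬q1.
              branch 2.1.1.2 (add ¬(((q4 ∨ q4) → q5) ∨ q5)):
                ¬(((q4 ∨ q4) → q5) ∨ q5): α-rule — add ¬((q4 ∨ q4) → q5), ¬q5.
                ¬((q4 ∨ q4) → q5): α-rule — add (q4 ∨ q4), ¬q5.
                (¬q3 ∨ q1): β-rule — branch into ¬q3  //  q1.
                  branch 2.1.1.2.1 (add ¬q3):
                    (q4 ∨ q4): β-rule — branch into q4  //  q4.
                      branch 2.1.1.2.1.1 (add q4):
                        ○ open, literals {q1=false, q3=false, q4=true, q5=false}.
                      branch 2.1.1.2.1.2 (add q4):
                        ○ open, literals {q1=false, q3=false, q4=true, q5=false}.
                  branch 2.1.1.2.2 (add q1):
                    × closes — contains both q1 and ¬q1.
          branch 2.1.2 (add ¬(¬q3 ∨ q1), ¬(¬q1 ∧ q4)):
            ¬(¬q3 ∨ q1): α-rule — add ¬¬q3, ¬q1.
            ¬(¬q3 ∧ (((q4 ∨ q4) → q5) ∨ q5)): β-rule — branch into ¬¬q3  //  ¬(((q4 ∨ q4) → q5) ∨ q5).
              branch 2.1.2.1 (add ¬¬q3):
                ¬(¬q1 ∧ q4): β-rule — branch into ¬¬q1  //  ¬q4.
                  branch 2.1.2.1.1 (add ¬¬q1):
                    × closes — contains both q1 and ¬q1.
                  branch 2.1.2.1.2 (add ¬q4):
                    ○ open, literals {q1=false, q3=true, q4=false}.
              branch 2.1.2.2 (add ¬(((q4 ∨ q4) → q5) ∨ q5)):
                ¬(((q4 ∨ q4) → q5) ∨ q5): α-rule — add ¬((q4 ∨ q4) → q5), ¬q5.
                ¬((q4 ∨ q4) → q5): α-rule — add (q4 ∨ q4), ¬q5.
                ¬(¬q1 ∧ q4): β-rule — branch into ¬¬q1  //  ¬q4.
                  branch 2.1.2.2.1 (add ¬¬q1):
                    × closes — contains both q1 and ¬q1.
                  branch 2.1.2.2.2 (add ¬q4):
                    (q4 ∨ q4): β-rule — branch into q4  //  q4.
                      branch 2.1.2.2.2.1 (add q4):
                        × closes — contains both q4 and ¬q4.
                      branch 2.1.2.2.2.2 (add q4):
                        × closes — contains both q4 and ¬q4.
      branch 2.2 (add ¬q5):
        ((¬q3 ∨ q1) ↔ (¬q1 ∧ q4)): β-rule — branch into (¬q3 ∨ q1), (¬q1 ∧ q4)  //  ¬(¬q3 ∨ q1), ¬(¬q1 ∧ q4).
          branch 2.2.1 (add (¬q3 ∨ q1), (¬q1 ∧ q4)):
            (¬q1 ∧ q4): α-rule — add ¬q1, q4.
            (¬q3 ∨ q1): β-rule — branch into ¬q3  //  q1.
              branch 2.2.1.1 (add ¬q3):
                ○ open, literals {q1=false, q3=false, q4=true, q5=false}.
              branch 2.2.1.2 (add q1):
                × closes — contains both q1 and ¬q1.
          branch 2.2.2 (add ¬(¬q3 ∨ q1), ¬(¬q1 ∧ q4)):
            ¬(¬q3 ∨ q1): α-rule — add ¬¬q3, ¬q1.
            ¬(¬q1 ∧ q4): β-rule — branch into ¬¬q1  //  ¬q4.
              branch 2.2.2.1 (add ¬¬q1):
                × closes — contains both q1 and ¬q1.
              branch 2.2.2.2 (add ¬q4):
                ○ open, literals {q1=false, q3=true, q4=false, q5=false}.
10 branches closed, 17 open.
An open branch gives a countermodel: q1=true, q3=false, q4=false, q5=true (unmentioned atoms arbitrary); under it the original formula is false.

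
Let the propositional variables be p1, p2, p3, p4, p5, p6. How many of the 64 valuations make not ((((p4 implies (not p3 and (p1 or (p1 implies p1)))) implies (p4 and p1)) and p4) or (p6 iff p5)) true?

20

Initial set: {T not ((((p4 implies (not p3 and (p1 or (p1 implies p1)))) implies (p4 and p1)) and p4) or (p6 iff p5))}.
T not ((((p4 implies (not p3 and (p1 or (p1 implies p1)))) implies (p4 and p1)) and p4) or (p6 iff p5)): α-rule — add F (((p4 implies (not p3 and (p1 or (p1 implies p1)))) implies (p4 and p1)) and p4), F (p6 iff p5).
F (((p4 implies (not p3 and (p1 or (p1 implies p1)))) implies (p4 and p1)) and p4): β-rule — branch into F ((p4 implies (not p3 and (p1 or (p1 implies p1)))) implies (p4 and p1))  //  F p4.
  branch 1 (add F ((p4 implies (not p3 and (p1 or (p1 implies p1)))) implies (p4 and p1))):
    F ((p4 implies (not p3 and (p1 or (p1 implies p1)))) implies (p4 and p1)): α-rule — add T (p4 implies (not p3 and (p1 or (p1 implies p1)))), F (p4 and p1).
    F (p6 iff p5): β-rule — branch into T p6, F p5  //  F p6, T p5.
      branch 1.1 (add T p6, F p5):
        T (p4 implies (not p3 and (p1 or (p1 implies p1)))): β-rule — branch into F p4  //  T (not p3 and (p1 or (p1 implies p1))).
          branch 1.1.1 (add F p4):
            F (p4 and p1): β-rule — branch into F p4  //  F p1.
              branch 1.1.1.1 (add F p4):
                ○ open, literals {p4=0, p5=0, p6=1}.
              branch 1.1.1.2 (add F p1):
                ○ open, literals {p1=0, p4=0, p5=0, p6=1}.
          branch 1.1.2 (add T (not p3 and (p1 or (p1 implies p1)))):
            T (not p3 and (p1 or (p1 implies p1))): α-rule — add T not p3, T (p1 or (p1 implies p1)).
            F (p4 and p1): β-rule — branch into F p4  //  F p1.
              branch 1.1.2.1 (add F p4):
                T (p1 or (p1 implies p1)): β-rule — branch into T p1  //  T (p1 implies p1).
                  branch 1.1.2.1.1 (add T p1):
                    ○ open, literals {p1=1, p3=0, p4=0, p5=0, p6=1}.
                  branch 1.1.2.1.2 (add T (p1 implies p1)):
                    T (p1 implies p1): β-rule — branch into F p1  //  T p1.
                      branch 1.1.2.1.2.1 (add F p1):
                        ○ open, literals {p1=0, p3=0, p4=0, p5=0, p6=1}.
                      branch 1.1.2.1.2.2 (add T p1):
                        ○ open, literals {p1=1, p3=0, p4=0, p5=0, p6=1}.
              branch 1.1.2.2 (add F p1):
                T (p1 or (p1 implies p1)): β-rule — branch into T p1  //  T (p1 implies p1).
                  branch 1.1.2.2.1 (add T p1):
                    × closes — contains both p1 and not p1.
                  branch 1.1.2.2.2 (add T (p1 implies p1)):
                    T (p1 implies p1): β-rule — branch into F p1  //  T p1.
                      branch 1.1.2.2.2.1 (add F p1):
                        ○ open, literals {p1=0, p3=0, p5=0, p6=1}.
                      branch 1.1.2.2.2.2 (add T p1):
                        × closes — contains both p1 and not p1.
      branch 1.2 (add F p6, T p5):
        T (p4 implies (not p3 and (p1 or (p1 implies p1)))): β-rule — branch into F p4  //  T (not p3 and (p1 or (p1 implies p1))).
          branch 1.2.1 (add F p4):
            F (p4 and p1): β-rule — branch into F p4  //  F p1.
              branch 1.2.1.1 (add F p4):
                ○ open, literals {p4=0, p5=1, p6=0}.
              branch 1.2.1.2 (add F p1):
                ○ open, literals {p1=0, p4=0, p5=1, p6=0}.
          branch 1.2.2 (add T (not p3 and (p1 or (p1 implies p1)))):
            T (not p3 and (p1 or (p1 implies p1))): α-rule — add T not p3, T (p1 or (p1 implies p1)).
            F (p4 and p1): β-rule — branch into F p4  //  F p1.
              branch 1.2.2.1 (add F p4):
                T (p1 or (p1 implies p1)): β-rule — branch into T p1  //  T (p1 implies p1).
                  branch 1.2.2.1.1 (add T p1):
                    ○ open, literals {p1=1, p3=0, p4=0, p5=1, p6=0}.
                  branch 1.2.2.1.2 (add T (p1 implies p1)):
                    T (p1 implies p1): β-rule — branch into F p1  //  T p1.
                      branch 1.2.2.1.2.1 (add F p1):
                        ○ open, literals {p1=0, p3=0, p4=0, p5=1, p6=0}.
                      branch 1.2.2.1.2.2 (add T p1):
                        ○ open, literals {p1=1, p3=0, p4=0, p5=1, p6=0}.
              branch 1.2.2.2 (add F p1):
                T (p1 or (p1 implies p1)): β-rule — branch into T p1  //  T (p1 implies p1).
                  branch 1.2.2.2.1 (add T p1):
                    × closes — contains both p1 and not p1.
                  branch 1.2.2.2.2 (add T (p1 implies p1)):
                    T (p1 implies p1): β-rule — branch into F p1  //  T p1.
                      branch 1.2.2.2.2.1 (add F p1):
                        ○ open, literals {p1=0, p3=0, p5=1, p6=0}.
                      branch 1.2.2.2.2.2 (add T p1):
                        × closes — contains both p1 and not p1.
  branch 2 (add F p4):
    F (p6 iff p5): β-rule — branch into T p6, F p5  //  F p6, T p5.
      branch 2.1 (add T p6, F p5):
        ○ open, literals {p4=0, p5=0, p6=1}.
      branch 2.2 (add F p6, T p5):
        ○ open, literals {p4=0, p5=1, p6=0}.
4 branches closed, 14 open.
Each open branch fixes some atoms; the unmentioned ones are free. Counting distinct full assignments: branch {p4=0, p5=0, p6=1} (p1, p2, p3) contributes 8 new; branch {p1=0, p4=0, p5=0, p6=1} (p2, p3) contributes 0 new; branch {p1=1, p3=0, p4=0, p5=0, p6=1} (p2) contributes 0 new; branch {p1=0, p3=0, p4=0, p5=0, p6=1} (p2) contributes 0 new; branch {p1=1, p3=0, p4=0, p5=0, p6=1} (p2) contributes 0 new; branch {p1=0, p3=0, p5=0, p6=1} (p2, p4) contributes 2 new; branch {p4=0, p5=1, p6=0} (p1, p2, p3) contributes 8 new; branch {p1=0, p4=0, p5=1, p6=0} (p2, p3) contributes 0 new; branch {p1=1, p3=0, p4=0, p5=1, p6=0} (p2) contributes 0 new; branch {p1=0, p3=0, p4=0, p5=1, p6=0} (p2) contributes 0 new; branch {p1=1, p3=0, p4=0, p5=1, p6=0} (p2) contributes 0 new; branch {p1=0, p3=0, p5=1, p6=0} (p2, p4) contributes 2 new; branch {p4=0, p5=0, p6=1} (p1, p2, p3) contributes 0 new; branch {p4=0, p5=1, p6=0} (p1, p2, p3) contributes 0 new. Total: 20.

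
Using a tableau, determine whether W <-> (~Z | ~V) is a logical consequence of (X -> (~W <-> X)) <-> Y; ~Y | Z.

Initial set: {T ((X -> (~W <-> X)) <-> Y); T (~Y | Z); F (W <-> (~Z | ~V))}.
T ((X -> (~W <-> X)) <-> Y): β-rule — branch into T (X -> (~W <-> X)), T Y  //  F (X -> (~W <-> X)), F Y.
  branch 1 (add T (X -> (~W <-> X)), T Y):
    T (~Y | Z): β-rule — branch into T ~Y  //  T Z.
      branch 1.1 (add T ~Y):
        × closes — contains both Y and ~Y.
      branch 1.2 (add T Z):
        F (W <-> (~Z | ~V)): β-rule — branch into T W, F (~Z | ~V)  //  F W, T (~Z | ~V).
          branch 1.2.1 (add T W, F (~Z | ~V)):
            F (~Z | ~V): α-rule — add F ~Z, F ~V.
            T (X -> (~W <-> X)): β-rule — branch into F X  //  T (~W <-> X).
              branch 1.2.1.1 (add F X):
                ○ open, literals {V=T, W=T, X=F, Y=T, Z=T}.
              branch 1.2.1.2 (add T (~W <-> X)):
                T (~W <-> X): β-rule — branch into T ~W, T X  //  F ~W, F X.
                  branch 1.2.1.2.1 (add T ~W, T X):
                    × closes — contains both W and ~W.
                  branch 1.2.1.2.2 (add F ~W, F X):
                    ○ open, literals {V=T, W=T, X=F, Y=T, Z=T}.
          branch 1.2.2 (add F W, T (~Z | ~V)):
            T (X -> (~W <-> X)): β-rule — branch into F X  //  T (~W <-> X).
              branch 1.2.2.1 (add F X):
                T (~Z | ~V): β-rule — branch into T ~Z  //  T ~V.
                  branch 1.2.2.1.1 (add T ~Z):
                    × closes — contains both Z and ~Z.
                  branch 1.2.2.1.2 (add T ~V):
                    ○ open, literals {V=F, W=F, X=F, Y=T, Z=T}.
              branch 1.2.2.2 (add T (~W <-> X)):
                T (~Z | ~V): β-rule — branch into T ~Z  //  T ~V.
                  branch 1.2.2.2.1 (add T ~Z):
                    × closes — contains both Z and ~Z.
                  branch 1.2.2.2.2 (add T ~V):
                    T (~W <-> X): β-rule — branch into T ~W, T X  //  F ~W, F X.
                      branch 1.2.2.2.2.1 (add T ~W, T X):
                        ○ open, literals {V=F, W=F, X=T, Y=T, Z=T}.
                      branch 1.2.2.2.2.2 (add F ~W, F X):
                        × closes — contains both W and ~W.
  branch 2 (add F (X -> (~W <-> X)), F Y):
    F (X -> (~W <-> X)): α-rule — add T X, F (~W <-> X).
    T (~Y | Z): β-rule — branch into T ~Y  //  T Z.
      branch 2.1 (add T ~Y):
        F (W <-> (~Z | ~V)): β-rule — branch into T W, F (~Z | ~V)  //  F W, T (~Z | ~V).
          branch 2.1.1 (add T W, F (~Z | ~V)):
            F (~Z | ~V): α-rule — add F ~Z, F ~V.
            F (~W <-> X): β-rule — branch into T ~W, F X  //  F ~W, T X.
              branch 2.1.1.1 (add T ~W, F X):
                × closes — contains both W and ~W.
              branch 2.1.1.2 (add F ~W, T X):
                ○ open, literals {V=T, W=T, X=T, Y=F, Z=T}.
          branch 2.1.2 (add F W, T (~Z | ~V)):
            F (~W <-> X): β-rule — branch into T ~W, F X  //  F ~W, T X.
              branch 2.1.2.1 (add T ~W, F X):
                × closes — contains both X and ~X.
              branch 2.1.2.2 (add F ~W, T X):
                × closes — contains both W and ~W.
      branch 2.2 (add T Z):
        F (W <-> (~Z | ~V)): β-rule — branch into T W, F (~Z | ~V)  //  F W, T (~Z | ~V).
          branch 2.2.1 (add T W, F (~Z | ~V)):
            F (~Z | ~V): α-rule — add F ~Z, F ~V.
            F (~W <-> X): β-rule — branch into T ~W, F X  //  F ~W, T X.
              branch 2.2.1.1 (add T ~W, F X):
                × closes — contains both W and ~W.
              branch 2.2.1.2 (add F ~W, T X):
                ○ open, literals {V=T, W=T, X=T, Y=F, Z=T}.
          branch 2.2.2 (add F W, T (~Z | ~V)):
            F (~W <-> X): β-rule — branch into T ~W, F X  //  F ~W, T X.
              branch 2.2.2.1 (add T ~W, F X):
                × closes — contains both X and ~X.
              branch 2.2.2.2 (add F ~W, T X):
                × closes — contains both W and ~W.
11 branches closed, 6 open.
An open branch gives a countermodel: V=T, W=T, X=F, Y=T, Z=T (unmentioned atoms arbitrary); the premises hold there but the conclusion fails.

No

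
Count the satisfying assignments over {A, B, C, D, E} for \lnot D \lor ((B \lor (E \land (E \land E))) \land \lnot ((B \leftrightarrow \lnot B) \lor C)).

Initial set: {(\lnot D \lor ((B \lor (E \land (E \land E))) \land \lnot ((B \leftrightarrow \lnot B) \lor C)))}.
(\lnot D \lor ((B \lor (E \land (E \land E))) \land \lnot ((B \leftrightarrow \lnot B) \lor C))): β-rule — branch into \lnot D  //  ((B \lor (E \land (E \land E))) \land \lnot ((B \leftrightarrow \lnot B) \lor C)).
  branch 1 (add \lnot D):
    ○ open, literals {D=false}.
  branch 2 (add ((B \lor (E \land (E \land E))) \land \lnot ((B \leftrightarrow \lnot B) \lor C))):
    ((B \lor (E \land (E \land E))) \land \lnot ((B \leftrightarrow \lnot B) \lor C)): α-rule — add (B \lor (E \land (E \land E))), \lnot ((B \leftrightarrow \lnot B) \lor C).
    \lnot ((B \leftrightarrow \lnot B) \lor C): α-rule — add \lnot (B \leftrightarrow \lnot B), \lnot C.
    (B \lor (E \land (E \land E))): β-rule — branch into B  //  (E \land (E \land E)).
      branch 2.1 (add B):
        \lnot (B \leftrightarrow \lnot B): β-rule — branch into B, \lnot \lnot B  //  \lnot B, \lnot B.
          branch 2.1.1 (add B, \lnot \lnot B):
            ○ open, literals {B=true, C=false}.
          branch 2.1.2 (add \lnot B, \lnot B):
            × closes — contains both B and \lnot B.
      branch 2.2 (add (E \land (E \land E))):
        (E \land (E \land E)): α-rule — add E, (E \land E).
        (E \land E): α-rule — add E, E.
        \lnot (B \leftrightarrow \lnot B): β-rule — branch into B, \lnot \lnot B  //  \lnot B, \lnot B.
          branch 2.2.1 (add B, \lnot \lnot B):
            ○ open, literals {B=true, C=false, E=true}.
          branch 2.2.2 (add \lnot B, \lnot B):
            ○ open, literals {B=false, C=false, E=true}.
1 branch closed, 4 open.
Each open branch fixes some atoms; the unmentioned ones are free. Counting distinct full assignments: branch {D=false} (A, B, C, E) contributes 16 new; branch {B=true, C=false} (A, D, E) contributes 4 new; branch {B=true, C=false, E=true} (A, D) contributes 0 new; branch {B=false, C=false, E=true} (A, D) contributes 2 new. Total: 22.

22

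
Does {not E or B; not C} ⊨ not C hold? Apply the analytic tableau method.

Yes

Initial set: {(not E or B); not C; not not C}.
× closes — contains both C and not C.
All 1 branch closes.
Every branch closed, so the premises entail the conclusion.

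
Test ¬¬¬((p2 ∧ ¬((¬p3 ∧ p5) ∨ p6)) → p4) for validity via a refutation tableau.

Not valid

Assume the negation and expand:
Initial set: {¬¬¬¬((p2 ∧ ¬((¬p3 ∧ p5) ∨ p6)) → p4)}.
¬¬¬¬((p2 ∧ ¬((¬p3 ∧ p5) ∨ p6)) → p4): drop double negation, giving ¬¬((p2 ∧ ¬((¬p3 ∧ p5) ∨ p6)) → p4).
¬¬((p2 ∧ ¬((¬p3 ∧ p5) ∨ p6)) → p4): β-rule — branch into ¬(p2 ∧ ¬((¬p3 ∧ p5) ∨ p6))  //  p4.
  branch 1 (add ¬(p2 ∧ ¬((¬p3 ∧ p5) ∨ p6))):
    ¬(p2 ∧ ¬((¬p3 ∧ p5) ∨ p6)): β-rule — branch into ¬p2  //  ¬¬((¬p3 ∧ p5) ∨ p6).
      branch 1.1 (add ¬p2):
        ○ open, literals {p2=false}.
      branch 1.2 (add ¬¬((¬p3 ∧ p5) ∨ p6)):
        ¬¬((¬p3 ∧ p5) ∨ p6): β-rule — branch into (¬p3 ∧ p5)  //  p6.
          branch 1.2.1 (add (¬p3 ∧ p5)):
            (¬p3 ∧ p5): α-rule — add ¬p3, p5.
            ○ open, literals {p3=false, p5=true}.
          branch 1.2.2 (add p6):
            ○ open, literals {p6=true}.
  branch 2 (add p4):
    ○ open, literals {p4=true}.
0 branches closed, 4 open.
An open branch gives a countermodel: p2=false (unmentioned atoms arbitrary); under it the original formula is false.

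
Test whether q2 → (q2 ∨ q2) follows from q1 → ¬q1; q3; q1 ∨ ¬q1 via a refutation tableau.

Yes

Initial set: {(q1 → ¬q1); q3; (q1 ∨ ¬q1); ¬(q2 → (q2 ∨ q2))}.
¬(q2 → (q2 ∨ q2)): α-rule — add q2, ¬(q2 ∨ q2).
¬(q2 ∨ q2): α-rule — add ¬q2, ¬q2.
× closes — contains both q2 and ¬q2.
All 1 branch closes.
Every branch closed, so the premises entail the conclusion.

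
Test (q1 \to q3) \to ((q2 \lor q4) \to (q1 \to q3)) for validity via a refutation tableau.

Assume the negation and expand:
Initial set: {\lnot ((q1 \to q3) \to ((q2 \lor q4) \to (q1 \to q3)))}.
\lnot ((q1 \to q3) \to ((q2 \lor q4) \to (q1 \to q3))): α-rule — add (q1 \to q3), \lnot ((q2 \lor q4) \to (q1 \to q3)).
\lnot ((q2 \lor q4) \to (q1 \to q3)): α-rule — add (q2 \lor q4), \lnot (q1 \to q3).
\lnot (q1 \to q3): α-rule — add q1, \lnot q3.
(q1 \to q3): β-rule — branch into \lnot q1  //  q3.
  branch 1 (add \lnot q1):
    × closes — contains both q1 and \lnot q1.
  branch 2 (add q3):
    × closes — contains both q3 and \lnot q3.
All 2 branches close.
Every branch closed, so the negation is unsatisfiable and the formula is valid.

Valid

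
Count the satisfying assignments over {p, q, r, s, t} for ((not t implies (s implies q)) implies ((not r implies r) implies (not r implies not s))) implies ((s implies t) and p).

Initial set: {(((not t implies (s implies q)) implies ((not r implies r) implies (not r implies not s))) implies ((s implies t) and p))}.
(((not t implies (s implies q)) implies ((not r implies r) implies (not r implies not s))) implies ((s implies t) and p)): β-rule — branch into not ((not t implies (s implies q)) implies ((not r implies r) implies (not r implies not s)))  //  ((s implies t) and p).
  branch 1 (add not ((not t implies (s implies q)) implies ((not r implies r) implies (not r implies not s)))):
    not ((not t implies (s implies q)) implies ((not r implies r) implies (not r implies not s))): α-rule — add (not t implies (s implies q)), not ((not r implies r) implies (not r implies not s)).
    not ((not r implies r) implies (not r implies not s)): α-rule — add (not r implies r), not (not r implies not s).
    not (not r implies not s): α-rule — add not r, not not s.
    (not t implies (s implies q)): β-rule — branch into not not t  //  (s implies q).
      branch 1.1 (add not not t):
        (not r implies r): β-rule — branch into not not r  //  r.
          branch 1.1.1 (add not not r):
            × closes — contains both r and not r.
          branch 1.1.2 (add r):
            × closes — contains both r and not r.
      branch 1.2 (add (s implies q)):
        (not r implies r): β-rule — branch into not not r  //  r.
          branch 1.2.1 (add not not r):
            × closes — contains both r and not r.
          branch 1.2.2 (add r):
            × closes — contains both r and not r.
  branch 2 (add ((s implies t) and p)):
    ((s implies t) and p): α-rule — add (s implies t), p.
    (s implies t): β-rule — branch into not s  //  t.
      branch 2.1 (add not s):
        ○ open, literals {p=true, s=false}.
      branch 2.2 (add t):
        ○ open, literals {p=true, t=true}.
4 branches closed, 2 open.
Each open branch fixes some atoms; the unmentioned ones are free. Counting distinct full assignments: branch {p=true, s=false} (q, r, t) contributes 8 new; branch {p=true, t=true} (q, r, s) contributes 4 new. Total: 12.

12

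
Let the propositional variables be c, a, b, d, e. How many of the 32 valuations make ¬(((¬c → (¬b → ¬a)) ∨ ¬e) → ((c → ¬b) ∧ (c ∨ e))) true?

Initial set: {¬(((¬c → (¬b → ¬a)) ∨ ¬e) → ((c → ¬b) ∧ (c ∨ e)))}.
¬(((¬c → (¬b → ¬a)) ∨ ¬e) → ((c → ¬b) ∧ (c ∨ e))): α-rule — add ((¬c → (¬b → ¬a)) ∨ ¬e), ¬((c → ¬b) ∧ (c ∨ e)).
((¬c → (¬b → ¬a)) ∨ ¬e): β-rule — branch into (¬c → (¬b → ¬a))  //  ¬e.
  branch 1 (add (¬c → (¬b → ¬a))):
    ¬((c → ¬b) ∧ (c ∨ e)): β-rule — branch into ¬(c → ¬b)  //  ¬(c ∨ e).
      branch 1.1 (add ¬(c → ¬b)):
        ¬(c → ¬b): α-rule — add c, ¬¬b.
        (¬c → (¬b → ¬a)): β-rule — branch into ¬¬c  //  (¬b → ¬a).
          branch 1.1.1 (add ¬¬c):
            ○ open, literals {b=T, c=T}.
          branch 1.1.2 (add (¬b → ¬a)):
            (¬b → ¬a): β-rule — branch into ¬¬b  //  ¬a.
              branch 1.1.2.1 (add ¬¬b):
                ○ open, literals {b=T, c=T}.
              branch 1.1.2.2 (add ¬a):
                ○ open, literals {a=F, b=T, c=T}.
      branch 1.2 (add ¬(c ∨ e)):
        ¬(c ∨ e): α-rule — add ¬c, ¬e.
        (¬c → (¬b → ¬a)): β-rule — branch into ¬¬c  //  (¬b → ¬a).
          branch 1.2.1 (add ¬¬c):
            × closes — contains both c and ¬c.
          branch 1.2.2 (add (¬b → ¬a)):
            (¬b → ¬a): β-rule — branch into ¬¬b  //  ¬a.
              branch 1.2.2.1 (add ¬¬b):
                ○ open, literals {b=T, c=F, e=F}.
              branch 1.2.2.2 (add ¬a):
                ○ open, literals {a=F, c=F, e=F}.
  branch 2 (add ¬e):
    ¬((c → ¬b) ∧ (c ∨ e)): β-rule — branch into ¬(c → ¬b)  //  ¬(c ∨ e).
      branch 2.1 (add ¬(c → ¬b)):
        ¬(c → ¬b): α-rule — add c, ¬¬b.
        ○ open, literals {b=T, c=T, e=F}.
      branch 2.2 (add ¬(c ∨ e)):
        ¬(c ∨ e): α-rule — add ¬c, ¬e.
        ○ open, literals {c=F, e=F}.
1 branch closed, 7 open.
Each open branch fixes some atoms; the unmentioned ones are free. Counting distinct full assignments: branch {b=T, c=T} (a, d, e) contributes 8 new; branch {b=T, c=T} (a, d, e) contributes 0 new; branch {a=F, b=T, c=T} (d, e) contributes 0 new; branch {b=T, c=F, e=F} (a, d) contributes 4 new; branch {a=F, c=F, e=F} (b, d) contributes 2 new; branch {b=T, c=T, e=F} (a, d) contributes 0 new; branch {c=F, e=F} (a, b, d) contributes 2 new. Total: 16.

16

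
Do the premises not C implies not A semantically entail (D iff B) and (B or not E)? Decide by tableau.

Initial set: {(not C implies not A); not ((D iff B) and (B or not E))}.
(not C implies not A): β-rule — branch into not not C  //  not A.
  branch 1 (add not not C):
    not ((D iff B) and (B or not E)): β-rule — branch into not (D iff B)  //  not (B or not E).
      branch 1.1 (add not (D iff B)):
        not (D iff B): β-rule — branch into D, not B  //  not D, B.
          branch 1.1.1 (add D, not B):
            ○ open, literals {B=F, C=T, D=T}.
          branch 1.1.2 (add not D, B):
            ○ open, literals {B=T, C=T, D=F}.
      branch 1.2 (add not (B or not E)):
        not (B or not E): α-rule — add not B, not not E.
        ○ open, literals {B=F, C=T, E=T}.
  branch 2 (add not A):
    not ((D iff B) and (B or not E)): β-rule — branch into not (D iff B)  //  not (B or not E).
      branch 2.1 (add not (D iff B)):
        not (D iff B): β-rule — branch into D, not B  //  not D, B.
          branch 2.1.1 (add D, not B):
            ○ open, literals {A=F, B=F, D=T}.
          branch 2.1.2 (add not D, B):
            ○ open, literals {A=F, B=T, D=F}.
      branch 2.2 (add not (B or not E)):
        not (B or not E): α-rule — add not B, not not E.
        ○ open, literals {A=F, B=F, E=T}.
0 branches closed, 6 open.
An open branch gives a countermodel: B=F, C=T, D=T (unmentioned atoms arbitrary); the premises hold there but the conclusion fails.

No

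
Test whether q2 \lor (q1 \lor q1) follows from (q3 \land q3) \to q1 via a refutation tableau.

No

Initial set: {((q3 \land q3) \to q1); \lnot (q2 \lor (q1 \lor q1))}.
\lnot (q2 \lor (q1 \lor q1)): α-rule — add \lnot q2, \lnot (q1 \lor q1).
\lnot (q1 \lor q1): α-rule — add \lnot q1, \lnot q1.
((q3 \land q3) \to q1): β-rule — branch into \lnot (q3 \land q3)  //  q1.
  branch 1 (add \lnot (q3 \land q3)):
    \lnot (q3 \land q3): β-rule — branch into \lnot q3  //  \lnot q3.
      branch 1.1 (add \lnot q3):
        ○ open, literals {q1=false, q2=false, q3=false}.
      branch 1.2 (add \lnot q3):
        ○ open, literals {q1=false, q2=false, q3=false}.
  branch 2 (add q1):
    × closes — contains both q1 and \lnot q1.
1 branch closed, 2 open.
An open branch gives a countermodel: q1=false, q2=false, q3=false (unmentioned atoms arbitrary); the premises hold there but the conclusion fails.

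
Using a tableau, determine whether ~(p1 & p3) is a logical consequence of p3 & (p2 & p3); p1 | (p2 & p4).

Initial set: {(p3 & (p2 & p3)); (p1 | (p2 & p4)); ~~(p1 & p3)}.
(p3 & (p2 & p3)): α-rule — add p3, (p2 & p3).
~~(p1 & p3): α-rule — add p1, p3.
(p2 & p3): α-rule — add p2, p3.
(p1 | (p2 & p4)): β-rule — branch into p1  //  (p2 & p4).
  branch 1 (add p1):
    ○ open, literals {p1=1, p2=1, p3=1}.
  branch 2 (add (p2 & p4)):
    (p2 & p4): α-rule — add p2, p4.
    ○ open, literals {p1=1, p2=1, p3=1, p4=1}.
0 branches closed, 2 open.
An open branch gives a countermodel: p1=1, p2=1, p3=1 (unmentioned atoms arbitrary); the premises hold there but the conclusion fails.

No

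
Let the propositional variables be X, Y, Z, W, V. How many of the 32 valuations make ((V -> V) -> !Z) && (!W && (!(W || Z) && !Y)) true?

4

Initial set: {T (((V -> V) -> !Z) && (!W && (!(W || Z) && !Y)))}.
T (((V -> V) -> !Z) && (!W && (!(W || Z) && !Y))): α-rule — add T ((V -> V) -> !Z), T (!W && (!(W || Z) && !Y)).
T (!W && (!(W || Z) && !Y)): α-rule — add T !W, T (!(W || Z) && !Y).
T (!(W || Z) && !Y): α-rule — add T !(W || Z), T !Y.
T !(W || Z): α-rule — add F W, F Z.
T ((V -> V) -> !Z): β-rule — branch into F (V -> V)  //  T !Z.
  branch 1 (add F (V -> V)):
    F (V -> V): α-rule — add T V, F V.
    × closes — contains both V and !V.
  branch 2 (add T !Z):
    ○ open, literals {W=F, Y=F, Z=F}.
1 branch closed, 1 open.
Each open branch fixes some atoms; the unmentioned ones are free. Counting distinct full assignments: branch {W=F, Y=F, Z=F} (X, V) contributes 4 new. Total: 4.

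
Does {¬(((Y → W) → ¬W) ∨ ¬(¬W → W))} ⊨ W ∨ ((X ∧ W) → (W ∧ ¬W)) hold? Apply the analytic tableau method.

Yes

Initial set: {¬(((Y → W) → ¬W) ∨ ¬(¬W → W)); ¬(W ∨ ((X ∧ W) → (W ∧ ¬W)))}.
¬(((Y → W) → ¬W) ∨ ¬(¬W → W)): α-rule — add ¬((Y → W) → ¬W), ¬¬(¬W → W).
¬(W ∨ ((X ∧ W) → (W ∧ ¬W))): α-rule — add ¬W, ¬((X ∧ W) → (W ∧ ¬W)).
¬((Y → W) → ¬W): α-rule — add (Y → W), ¬¬W.
× closes — contains both W and ¬W.
All 1 branch closes.
Every branch closed, so the premises entail the conclusion.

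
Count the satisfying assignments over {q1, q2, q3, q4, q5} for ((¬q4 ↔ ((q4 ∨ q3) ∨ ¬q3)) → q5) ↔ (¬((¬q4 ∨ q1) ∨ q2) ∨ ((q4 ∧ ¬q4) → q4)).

24

Initial set: {(((¬q4 ↔ ((q4 ∨ q3) ∨ ¬q3)) → q5) ↔ (¬((¬q4 ∨ q1) ∨ q2) ∨ ((q4 ∧ ¬q4) → q4)))}.
(((¬q4 ↔ ((q4 ∨ q3) ∨ ¬q3)) → q5) ↔ (¬((¬q4 ∨ q1) ∨ q2) ∨ ((q4 ∧ ¬q4) → q4))): β-rule — branch into ((¬q4 ↔ ((q4 ∨ q3) ∨ ¬q3)) → q5), (¬((¬q4 ∨ q1) ∨ q2) ∨ ((q4 ∧ ¬q4) → q4))  //  ¬((¬q4 ↔ ((q4 ∨ q3) ∨ ¬q3)) → q5), ¬(¬((¬q4 ∨ q1) ∨ q2) ∨ ((q4 ∧ ¬q4) → q4)).
  branch 1 (add ((¬q4 ↔ ((q4 ∨ q3) ∨ ¬q3)) → q5), (¬((¬q4 ∨ q1) ∨ q2) ∨ ((q4 ∧ ¬q4) → q4))):
    ((¬q4 ↔ ((q4 ∨ q3) ∨ ¬q3)) → q5): β-rule — branch into ¬(¬q4 ↔ ((q4 ∨ q3) ∨ ¬q3))  //  q5.
      branch 1.1 (add ¬(¬q4 ↔ ((q4 ∨ q3) ∨ ¬q3))):
        (¬((¬q4 ∨ q1) ∨ q2) ∨ ((q4 ∧ ¬q4) → q4)): β-rule — branch into ¬((¬q4 ∨ q1) ∨ q2)  //  ((q4 ∧ ¬q4) → q4).
          branch 1.1.1 (add ¬((¬q4 ∨ q1) ∨ q2)):
            ¬((¬q4 ∨ q1) ∨ q2): α-rule — add ¬(¬q4 ∨ q1), ¬q2.
            ¬(¬q4 ∨ q1): α-rule — add ¬¬q4, ¬q1.
            ¬(¬q4 ↔ ((q4 ∨ q3) ∨ ¬q3)): β-rule — branch into ¬q4, ¬((q4 ∨ q3) ∨ ¬q3)  //  ¬¬q4, ((q4 ∨ q3) ∨ ¬q3).
              branch 1.1.1.1 (add ¬q4, ¬((q4 ∨ q3) ∨ ¬q3)):
                × closes — contains both q4 and ¬q4.
              branch 1.1.1.2 (add ¬¬q4, ((q4 ∨ q3) ∨ ¬q3)):
                ((q4 ∨ q3) ∨ ¬q3): β-rule — branch into (q4 ∨ q3)  //  ¬q3.
                  branch 1.1.1.2.1 (add (q4 ∨ q3)):
                    (q4 ∨ q3): β-rule — branch into q4  //  q3.
                      branch 1.1.1.2.1.1 (add q4):
                        ○ open, literals {q1=F, q2=F, q4=T}.
                      branch 1.1.1.2.1.2 (add q3):
                        ○ open, literals {q1=F, q2=F, q3=T, q4=T}.
                  branch 1.1.1.2.2 (add ¬q3):
                    ○ open, literals {q1=F, q2=F, q3=F, q4=T}.
          branch 1.1.2 (add ((q4 ∧ ¬q4) → q4)):
            ¬(¬q4 ↔ ((q4 ∨ q3) ∨ ¬q3)): β-rule — branch into ¬q4, ¬((q4 ∨ q3) ∨ ¬q3)  //  ¬¬q4, ((q4 ∨ q3) ∨ ¬q3).
              branch 1.1.2.1 (add ¬q4, ¬((q4 ∨ q3) ∨ ¬q3)):
                ¬((q4 ∨ q3) ∨ ¬q3): α-rule — add ¬(q4 ∨ q3), ¬¬q3.
                ¬(q4 ∨ q3): α-rule — add ¬q4, ¬q3.
                × closes — contains both q3 and ¬q3.
              branch 1.1.2.2 (add ¬¬q4, ((q4 ∨ q3) ∨ ¬q3)):
                ((q4 ∧ ¬q4) → q4): β-rule — branch into ¬(q4 ∧ ¬q4)  //  q4.
                  branch 1.1.2.2.1 (add ¬(q4 ∧ ¬q4)):
                    ((q4 ∨ q3) ∨ ¬q3): β-rule — branch into (q4 ∨ q3)  //  ¬q3.
                      branch 1.1.2.2.1.1 (add (q4 ∨ q3)):
                        ¬(q4 ∧ ¬q4): β-rule — branch into ¬q4  //  ¬¬q4.
                          branch 1.1.2.2.1.1.1 (add ¬q4):
                            × closes — contains both q4 and ¬q4.
                          branch 1.1.2.2.1.1.2 (add ¬¬q4):
                            (q4 ∨ q3): β-rule — branch into q4  //  q3.
                              branch 1.1.2.2.1.1.2.1 (add q4):
                                ○ open, literals {q4=T}.
                              branch 1.1.2.2.1.1.2.2 (add q3):
                                ○ open, literals {q3=T, q4=T}.
                      branch 1.1.2.2.1.2 (add ¬q3):
                        ¬(q4 ∧ ¬q4): β-rule — branch into ¬q4  //  ¬¬q4.
                          branch 1.1.2.2.1.2.1 (add ¬q4):
                            × closes — contains both q4 and ¬q4.
                          branch 1.1.2.2.1.2.2 (add ¬¬q4):
                            ○ open, literals {q3=F, q4=T}.
                  branch 1.1.2.2.2 (add q4):
                    ((q4 ∨ q3) ∨ ¬q3): β-rule — branch into (q4 ∨ q3)  //  ¬q3.
                      branch 1.1.2.2.2.1 (add (q4 ∨ q3)):
                        (q4 ∨ q3): β-rule — branch into q4  //  q3.
                          branch 1.1.2.2.2.1.1 (add q4):
                            ○ open, literals {q4=T}.
                          branch 1.1.2.2.2.1.2 (add q3):
                            ○ open, literals {q3=T, q4=T}.
                      branch 1.1.2.2.2.2 (add ¬q3):
                        ○ open, literals {q3=F, q4=T}.
      branch 1.2 (add q5):
        (¬((¬q4 ∨ q1) ∨ q2) ∨ ((q4 ∧ ¬q4) → q4)): β-rule — branch into ¬((¬q4 ∨ q1) ∨ q2)  //  ((q4 ∧ ¬q4) → q4).
          branch 1.2.1 (add ¬((¬q4 ∨ q1) ∨ q2)):
            ¬((¬q4 ∨ q1) ∨ q2): α-rule — add ¬(¬q4 ∨ q1), ¬q2.
            ¬(¬q4 ∨ q1): α-rule — add ¬¬q4, ¬q1.
            ○ open, literals {q1=F, q2=F, q4=T, q5=T}.
          branch 1.2.2 (add ((q4 ∧ ¬q4) → q4)):
            ((q4 ∧ ¬q4) → q4): β-rule — branch into ¬(q4 ∧ ¬q4)  //  q4.
              branch 1.2.2.1 (add ¬(q4 ∧ ¬q4)):
                ¬(q4 ∧ ¬q4): β-rule — branch into ¬q4  //  ¬¬q4.
                  branch 1.2.2.1.1 (add ¬q4):
                    ○ open, literals {q4=F, q5=T}.
                  branch 1.2.2.1.2 (add ¬¬q4):
                    ○ open, literals {q4=T, q5=T}.
              branch 1.2.2.2 (add q4):
                ○ open, literals {q4=T, q5=T}.
  branch 2 (add ¬((¬q4 ↔ ((q4 ∨ q3) ∨ ¬q3)) → q5), ¬(¬((¬q4 ∨ q1) ∨ q2) ∨ ((q4 ∧ ¬q4) → q4))):
    ¬((¬q4 ↔ ((q4 ∨ q3) ∨ ¬q3)) → q5): α-rule — add (¬q4 ↔ ((q4 ∨ q3) ∨ ¬q3)), ¬q5.
    ¬(¬((¬q4 ∨ q1) ∨ q2) ∨ ((q4 ∧ ¬q4) → q4)): α-rule — add ¬¬((¬q4 ∨ q1) ∨ q2), ¬((q4 ∧ ¬q4) → q4).
    ¬((q4 ∧ ¬q4) → q4): α-rule — add (q4 ∧ ¬q4), ¬q4.
    (q4 ∧ ¬q4): α-rule — add q4, ¬q4.
    × closes — contains both q4 and ¬q4.
5 branches closed, 13 open.
Each open branch fixes some atoms; the unmentioned ones are free. Counting distinct full assignments: branch {q1=F, q2=F, q4=T} (q3, q5) contributes 4 new; branch {q1=F, q2=F, q3=T, q4=T} (q5) contributes 0 new; branch {q1=F, q2=F, q3=F, q4=T} (q5) contributes 0 new; branch {q4=T} (q1, q2, q3, q5) contributes 12 new; branch {q3=T, q4=T} (q1, q2, q5) contributes 0 new; branch {q3=F, q4=T} (q1, q2, q5) contributes 0 new; branch {q4=T} (q1, q2, q3, q5) contributes 0 new; branch {q3=T, q4=T} (q1, q2, q5) contributes 0 new; branch {q3=F, q4=T} (q1, q2, q5) contributes 0 new; branch {q1=F, q2=F, q4=T, q5=T} (q3) contributes 0 new; branch {q4=F, q5=T} (q1, q2, q3) contributes 8 new; branch {q4=T, q5=T} (q1, q2, q3) contributes 0 new; branch {q4=T, q5=T} (q1, q2, q3) contributes 0 new. Total: 24.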